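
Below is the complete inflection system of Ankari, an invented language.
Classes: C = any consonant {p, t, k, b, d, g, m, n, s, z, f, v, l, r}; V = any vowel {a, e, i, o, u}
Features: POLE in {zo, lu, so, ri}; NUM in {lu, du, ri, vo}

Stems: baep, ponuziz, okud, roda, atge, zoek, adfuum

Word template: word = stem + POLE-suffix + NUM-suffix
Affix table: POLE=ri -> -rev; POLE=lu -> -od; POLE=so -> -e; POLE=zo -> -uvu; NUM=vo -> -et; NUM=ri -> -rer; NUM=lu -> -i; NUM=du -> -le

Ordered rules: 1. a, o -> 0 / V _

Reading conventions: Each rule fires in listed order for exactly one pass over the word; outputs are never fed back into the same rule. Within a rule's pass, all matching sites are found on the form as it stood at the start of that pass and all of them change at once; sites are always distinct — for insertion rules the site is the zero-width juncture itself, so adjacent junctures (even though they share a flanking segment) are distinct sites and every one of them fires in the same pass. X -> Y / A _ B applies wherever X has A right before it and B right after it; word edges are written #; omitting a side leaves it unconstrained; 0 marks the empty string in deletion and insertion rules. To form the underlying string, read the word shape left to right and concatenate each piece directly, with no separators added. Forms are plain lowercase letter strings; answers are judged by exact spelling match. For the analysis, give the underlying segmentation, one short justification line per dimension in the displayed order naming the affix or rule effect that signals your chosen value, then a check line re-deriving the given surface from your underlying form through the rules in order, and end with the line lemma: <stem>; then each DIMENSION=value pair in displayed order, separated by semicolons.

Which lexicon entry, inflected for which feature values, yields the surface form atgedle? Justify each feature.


underlying: atge-od-le
POLE=lu - signalled by the affix -od
NUM=du - signalled by the affix -le
check: atgeodle -> atgedle
lemma: atge; POLE=lu; NUM=du


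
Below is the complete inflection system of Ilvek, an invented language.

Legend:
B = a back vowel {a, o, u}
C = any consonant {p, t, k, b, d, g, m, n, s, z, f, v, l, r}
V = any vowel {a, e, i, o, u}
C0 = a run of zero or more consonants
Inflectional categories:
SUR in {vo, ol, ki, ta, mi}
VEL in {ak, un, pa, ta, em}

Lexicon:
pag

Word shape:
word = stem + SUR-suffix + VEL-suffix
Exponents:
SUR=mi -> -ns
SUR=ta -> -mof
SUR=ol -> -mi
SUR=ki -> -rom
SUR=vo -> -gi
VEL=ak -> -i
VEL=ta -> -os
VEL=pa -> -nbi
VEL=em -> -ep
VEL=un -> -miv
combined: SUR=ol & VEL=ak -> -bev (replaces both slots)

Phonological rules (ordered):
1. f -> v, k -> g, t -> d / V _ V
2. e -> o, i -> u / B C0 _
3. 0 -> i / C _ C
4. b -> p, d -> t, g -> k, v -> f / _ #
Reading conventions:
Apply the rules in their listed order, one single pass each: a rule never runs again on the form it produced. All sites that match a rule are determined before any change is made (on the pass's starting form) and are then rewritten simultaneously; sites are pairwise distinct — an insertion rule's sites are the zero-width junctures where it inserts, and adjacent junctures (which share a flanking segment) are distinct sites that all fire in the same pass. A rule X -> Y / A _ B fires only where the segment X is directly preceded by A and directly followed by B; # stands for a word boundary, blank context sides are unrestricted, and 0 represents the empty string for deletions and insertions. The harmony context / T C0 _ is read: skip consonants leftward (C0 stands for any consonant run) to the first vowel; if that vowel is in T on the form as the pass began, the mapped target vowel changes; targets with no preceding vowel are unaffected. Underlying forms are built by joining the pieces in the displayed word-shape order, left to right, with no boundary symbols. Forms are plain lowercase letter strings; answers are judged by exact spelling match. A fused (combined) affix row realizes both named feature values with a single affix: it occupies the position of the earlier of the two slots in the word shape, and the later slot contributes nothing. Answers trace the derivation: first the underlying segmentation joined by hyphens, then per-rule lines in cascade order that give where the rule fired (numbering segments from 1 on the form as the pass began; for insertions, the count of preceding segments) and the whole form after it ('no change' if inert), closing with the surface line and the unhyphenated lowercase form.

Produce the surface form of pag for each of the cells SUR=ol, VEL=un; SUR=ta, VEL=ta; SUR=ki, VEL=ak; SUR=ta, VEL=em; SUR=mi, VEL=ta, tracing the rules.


cell SUR=ol, VEL=un:
underlying: pag-mi-miv
1. f -> v, k -> g, t -> d / V _ V: no change
2. e -> o, i -> u / B C0 _: fires at position(s) 5: pagmumiv
3. 0 -> i / C _ C: inserts after position(s) 3: pagimumiv
4. b -> p, d -> t, g -> k, v -> f / _ #: fires at position(s) 9: pagimumif
surface: pagimumif

cell SUR=ta, VEL=ta:
underlying: pag-mof-os
1. f -> v, k -> g, t -> d / V _ V: fires at position(s) 6: pagmovos
2. e -> o, i -> u / B C0 _: no change
3. 0 -> i / C _ C: inserts after position(s) 3: pagimovos
4. b -> p, d -> t, g -> k, v -> f / _ #: no change
surface: pagimovos

cell SUR=ki, VEL=ak:
underlying: pag-rom-i
1. f -> v, k -> g, t -> d / V _ V: no change
2. e -> o, i -> u / B C0 _: fires at position(s) 7: pagromu
3. 0 -> i / C _ C: inserts after position(s) 3: pagiromu
4. b -> p, d -> t, g -> k, v -> f / _ #: no change
surface: pagiromu

cell SUR=ta, VEL=em:
underlying: pag-mof-ep
1. f -> v, k -> g, t -> d / V _ V: fires at position(s) 6: pagmovep
2. e -> o, i -> u / B C0 _: fires at position(s) 7: pagmovop
3. 0 -> i / C _ C: inserts after position(s) 3: pagimovop
4. b -> p, d -> t, g -> k, v -> f / _ #: no change
surface: pagimovop

cell SUR=mi, VEL=ta:
underlying: pag-ns-os
1. f -> v, k -> g, t -> d / V _ V: no change
2. e -> o, i -> u / B C0 _: no change
3. 0 -> i / C _ C: inserts after position(s) 3, 4: paginisos
4. b -> p, d -> t, g -> k, v -> f / _ #: no change
surface: paginisos


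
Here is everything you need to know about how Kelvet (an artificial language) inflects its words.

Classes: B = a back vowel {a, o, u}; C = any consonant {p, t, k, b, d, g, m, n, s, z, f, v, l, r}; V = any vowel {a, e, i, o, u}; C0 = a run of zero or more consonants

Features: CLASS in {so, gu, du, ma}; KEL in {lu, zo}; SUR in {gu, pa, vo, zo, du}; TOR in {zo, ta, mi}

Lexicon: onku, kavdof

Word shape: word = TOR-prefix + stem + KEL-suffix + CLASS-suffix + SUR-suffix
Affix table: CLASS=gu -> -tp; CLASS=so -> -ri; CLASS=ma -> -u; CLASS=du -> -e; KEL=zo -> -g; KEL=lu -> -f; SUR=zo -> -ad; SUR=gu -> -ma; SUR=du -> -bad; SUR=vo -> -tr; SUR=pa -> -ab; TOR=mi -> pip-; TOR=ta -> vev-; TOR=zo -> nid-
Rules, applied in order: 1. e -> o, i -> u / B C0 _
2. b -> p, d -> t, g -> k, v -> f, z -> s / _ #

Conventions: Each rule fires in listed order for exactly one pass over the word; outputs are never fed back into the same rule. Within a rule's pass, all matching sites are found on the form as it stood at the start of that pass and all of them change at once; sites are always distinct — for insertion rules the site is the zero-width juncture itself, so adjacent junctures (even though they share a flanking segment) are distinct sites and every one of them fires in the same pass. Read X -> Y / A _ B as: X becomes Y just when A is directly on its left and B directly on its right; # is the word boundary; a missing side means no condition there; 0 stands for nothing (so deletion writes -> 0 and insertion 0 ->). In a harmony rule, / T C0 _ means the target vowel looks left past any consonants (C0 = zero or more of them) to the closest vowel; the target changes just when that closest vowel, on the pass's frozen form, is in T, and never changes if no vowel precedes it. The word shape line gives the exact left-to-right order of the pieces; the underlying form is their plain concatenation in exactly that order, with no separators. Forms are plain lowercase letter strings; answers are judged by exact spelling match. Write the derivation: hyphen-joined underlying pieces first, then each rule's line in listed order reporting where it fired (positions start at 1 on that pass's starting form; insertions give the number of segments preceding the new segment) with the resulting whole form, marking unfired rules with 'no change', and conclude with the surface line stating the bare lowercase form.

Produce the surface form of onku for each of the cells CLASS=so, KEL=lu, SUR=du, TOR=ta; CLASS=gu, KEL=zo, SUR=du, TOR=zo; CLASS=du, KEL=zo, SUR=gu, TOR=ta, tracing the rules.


cell CLASS=so, KEL=lu, SUR=du, TOR=ta:
underlying: vev-onku-f-ri-bad
1. e -> o, i -> u / B C0 _: fires at position(s) 10: vevonkufrubad
2. b -> p, d -> t, g -> k, v -> f, z -> s / _ #: fires at position(s) 13: vevonkufrubat
surface: vevonkufrubat

cell CLASS=gu, KEL=zo, SUR=du, TOR=zo:
underlying: nid-onku-g-tp-bad
1. e -> o, i -> u / B C0 _: no change
2. b -> p, d -> t, g -> k, v -> f, z -> s / _ #: fires at position(s) 13: nidonkugtpbat
surface: nidonkugtpbat

cell CLASS=du, KEL=zo, SUR=gu, TOR=ta:
underlying: vev-onku-g-e-ma
1. e -> o, i -> u / B C0 _: fires at position(s) 9: vevonkugoma
2. b -> p, d -> t, g -> k, v -> f, z -> s / _ #: no change
surface: vevonkugoma


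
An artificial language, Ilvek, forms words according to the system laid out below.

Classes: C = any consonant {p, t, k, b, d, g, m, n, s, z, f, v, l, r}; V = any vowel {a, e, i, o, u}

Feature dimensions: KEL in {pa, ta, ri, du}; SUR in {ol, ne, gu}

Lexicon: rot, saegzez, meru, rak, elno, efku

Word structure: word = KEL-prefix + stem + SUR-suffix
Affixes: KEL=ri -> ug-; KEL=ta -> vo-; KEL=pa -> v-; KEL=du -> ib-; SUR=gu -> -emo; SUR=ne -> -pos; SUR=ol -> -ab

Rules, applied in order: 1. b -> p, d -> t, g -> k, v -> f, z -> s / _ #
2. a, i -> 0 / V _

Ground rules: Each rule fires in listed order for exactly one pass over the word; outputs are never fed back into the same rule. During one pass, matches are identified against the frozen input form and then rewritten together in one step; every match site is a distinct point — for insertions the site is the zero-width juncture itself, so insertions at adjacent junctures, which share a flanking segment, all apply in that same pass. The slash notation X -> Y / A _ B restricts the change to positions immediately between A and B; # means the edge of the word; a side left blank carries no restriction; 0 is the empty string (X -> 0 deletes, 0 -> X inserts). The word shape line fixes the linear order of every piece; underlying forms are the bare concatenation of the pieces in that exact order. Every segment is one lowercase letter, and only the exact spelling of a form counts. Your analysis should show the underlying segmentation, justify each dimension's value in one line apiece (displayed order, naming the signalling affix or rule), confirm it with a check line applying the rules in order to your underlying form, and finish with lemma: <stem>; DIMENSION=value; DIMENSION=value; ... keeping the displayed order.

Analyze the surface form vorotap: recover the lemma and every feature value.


underlying: vo-rot-ab
KEL=ta - signalled by the affix vo-
SUR=ol - signalled by the affix -ab
check: vorotab -> vorotap -> vorotap
lemma: rot; KEL=ta; SUR=ol


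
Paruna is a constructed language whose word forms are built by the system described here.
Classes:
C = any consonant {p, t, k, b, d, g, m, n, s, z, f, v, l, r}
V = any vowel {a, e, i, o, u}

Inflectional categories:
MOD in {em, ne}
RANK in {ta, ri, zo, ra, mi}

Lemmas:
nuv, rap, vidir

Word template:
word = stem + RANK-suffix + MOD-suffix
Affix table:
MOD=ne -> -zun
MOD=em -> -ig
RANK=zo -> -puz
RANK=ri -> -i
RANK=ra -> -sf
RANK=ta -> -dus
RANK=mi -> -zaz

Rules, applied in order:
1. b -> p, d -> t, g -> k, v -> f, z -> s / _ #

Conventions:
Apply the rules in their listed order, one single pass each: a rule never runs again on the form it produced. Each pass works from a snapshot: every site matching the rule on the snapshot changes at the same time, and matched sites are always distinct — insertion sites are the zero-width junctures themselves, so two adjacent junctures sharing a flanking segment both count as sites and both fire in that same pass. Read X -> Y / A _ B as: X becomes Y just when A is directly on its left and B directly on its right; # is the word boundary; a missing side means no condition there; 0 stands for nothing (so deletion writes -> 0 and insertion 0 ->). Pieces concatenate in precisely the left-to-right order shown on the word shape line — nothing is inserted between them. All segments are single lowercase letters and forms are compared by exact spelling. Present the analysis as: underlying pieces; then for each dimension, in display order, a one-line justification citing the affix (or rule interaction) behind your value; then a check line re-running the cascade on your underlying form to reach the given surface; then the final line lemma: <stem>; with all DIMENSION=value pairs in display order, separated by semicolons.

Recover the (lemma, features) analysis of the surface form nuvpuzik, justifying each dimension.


underlying: nuv-puz-ig
MOD=em - signalled by the affix -ig
RANK=zo - signalled by the affix -puz
check: nuvpuzig -> nuvpuzik
lemma: nuv; MOD=em; RANK=zo


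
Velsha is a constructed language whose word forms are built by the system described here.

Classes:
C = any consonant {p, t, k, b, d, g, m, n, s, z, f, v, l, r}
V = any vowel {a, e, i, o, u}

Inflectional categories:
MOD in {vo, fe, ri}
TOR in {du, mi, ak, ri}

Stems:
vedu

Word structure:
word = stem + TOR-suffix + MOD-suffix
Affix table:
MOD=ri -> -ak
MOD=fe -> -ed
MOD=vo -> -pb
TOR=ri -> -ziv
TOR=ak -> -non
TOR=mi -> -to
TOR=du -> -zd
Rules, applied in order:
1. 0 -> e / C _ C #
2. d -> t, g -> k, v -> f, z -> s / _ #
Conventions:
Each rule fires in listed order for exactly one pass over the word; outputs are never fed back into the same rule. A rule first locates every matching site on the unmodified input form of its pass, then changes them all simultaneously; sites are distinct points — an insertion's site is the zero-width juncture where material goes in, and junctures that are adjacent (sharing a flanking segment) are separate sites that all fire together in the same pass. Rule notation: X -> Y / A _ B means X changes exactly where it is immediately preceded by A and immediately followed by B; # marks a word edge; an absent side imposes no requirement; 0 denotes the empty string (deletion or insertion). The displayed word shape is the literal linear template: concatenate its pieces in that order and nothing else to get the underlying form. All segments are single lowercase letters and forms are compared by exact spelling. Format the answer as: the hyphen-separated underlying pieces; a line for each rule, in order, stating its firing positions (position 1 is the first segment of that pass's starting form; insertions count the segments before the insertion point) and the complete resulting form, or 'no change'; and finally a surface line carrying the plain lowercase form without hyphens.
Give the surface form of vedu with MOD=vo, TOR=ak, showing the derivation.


underlying: vedu-non-pb
1. 0 -> e / C _ C #: inserts after position(s) 8: vedunonpeb
2. d -> t, g -> k, v -> f, z -> s / _ #: no change
surface: vedunonpeb


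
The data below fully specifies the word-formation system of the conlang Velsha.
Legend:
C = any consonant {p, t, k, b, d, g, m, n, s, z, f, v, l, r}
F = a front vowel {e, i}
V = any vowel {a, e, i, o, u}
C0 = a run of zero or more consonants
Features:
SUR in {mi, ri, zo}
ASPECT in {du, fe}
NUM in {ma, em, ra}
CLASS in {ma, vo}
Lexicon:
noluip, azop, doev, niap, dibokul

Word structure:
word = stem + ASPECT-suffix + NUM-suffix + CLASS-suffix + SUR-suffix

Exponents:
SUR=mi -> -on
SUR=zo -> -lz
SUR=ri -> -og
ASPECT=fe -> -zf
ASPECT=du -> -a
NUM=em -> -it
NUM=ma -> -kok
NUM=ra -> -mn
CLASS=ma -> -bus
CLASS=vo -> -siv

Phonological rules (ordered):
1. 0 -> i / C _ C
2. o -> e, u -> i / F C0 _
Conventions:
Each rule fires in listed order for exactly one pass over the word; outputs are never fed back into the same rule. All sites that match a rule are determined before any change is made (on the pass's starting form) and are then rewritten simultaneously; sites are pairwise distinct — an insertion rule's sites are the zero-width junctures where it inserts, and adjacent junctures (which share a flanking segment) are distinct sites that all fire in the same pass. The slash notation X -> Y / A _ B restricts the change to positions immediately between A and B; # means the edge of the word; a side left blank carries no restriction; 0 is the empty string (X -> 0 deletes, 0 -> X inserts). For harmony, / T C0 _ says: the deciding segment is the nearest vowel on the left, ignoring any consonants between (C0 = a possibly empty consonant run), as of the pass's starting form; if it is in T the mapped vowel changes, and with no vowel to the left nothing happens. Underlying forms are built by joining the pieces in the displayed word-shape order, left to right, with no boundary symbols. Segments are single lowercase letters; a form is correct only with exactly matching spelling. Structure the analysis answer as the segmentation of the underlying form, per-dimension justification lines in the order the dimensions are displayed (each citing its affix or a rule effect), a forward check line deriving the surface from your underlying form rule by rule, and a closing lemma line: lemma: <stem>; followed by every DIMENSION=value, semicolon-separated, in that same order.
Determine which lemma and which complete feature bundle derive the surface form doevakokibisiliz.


underlying: doev-a-kok-bus-lz
SUR=zo - signalled by the affix -lz
ASPECT=du - signalled by the affix -a
NUM=ma - signalled by the affix -kok
CLASS=ma - signalled by the affix -bus
check: doevakokbuslz -> doevakokibusiliz -> doevakokibisiliz
lemma: doev; SUR=zo; ASPECT=du; NUM=ma; CLASS=ma


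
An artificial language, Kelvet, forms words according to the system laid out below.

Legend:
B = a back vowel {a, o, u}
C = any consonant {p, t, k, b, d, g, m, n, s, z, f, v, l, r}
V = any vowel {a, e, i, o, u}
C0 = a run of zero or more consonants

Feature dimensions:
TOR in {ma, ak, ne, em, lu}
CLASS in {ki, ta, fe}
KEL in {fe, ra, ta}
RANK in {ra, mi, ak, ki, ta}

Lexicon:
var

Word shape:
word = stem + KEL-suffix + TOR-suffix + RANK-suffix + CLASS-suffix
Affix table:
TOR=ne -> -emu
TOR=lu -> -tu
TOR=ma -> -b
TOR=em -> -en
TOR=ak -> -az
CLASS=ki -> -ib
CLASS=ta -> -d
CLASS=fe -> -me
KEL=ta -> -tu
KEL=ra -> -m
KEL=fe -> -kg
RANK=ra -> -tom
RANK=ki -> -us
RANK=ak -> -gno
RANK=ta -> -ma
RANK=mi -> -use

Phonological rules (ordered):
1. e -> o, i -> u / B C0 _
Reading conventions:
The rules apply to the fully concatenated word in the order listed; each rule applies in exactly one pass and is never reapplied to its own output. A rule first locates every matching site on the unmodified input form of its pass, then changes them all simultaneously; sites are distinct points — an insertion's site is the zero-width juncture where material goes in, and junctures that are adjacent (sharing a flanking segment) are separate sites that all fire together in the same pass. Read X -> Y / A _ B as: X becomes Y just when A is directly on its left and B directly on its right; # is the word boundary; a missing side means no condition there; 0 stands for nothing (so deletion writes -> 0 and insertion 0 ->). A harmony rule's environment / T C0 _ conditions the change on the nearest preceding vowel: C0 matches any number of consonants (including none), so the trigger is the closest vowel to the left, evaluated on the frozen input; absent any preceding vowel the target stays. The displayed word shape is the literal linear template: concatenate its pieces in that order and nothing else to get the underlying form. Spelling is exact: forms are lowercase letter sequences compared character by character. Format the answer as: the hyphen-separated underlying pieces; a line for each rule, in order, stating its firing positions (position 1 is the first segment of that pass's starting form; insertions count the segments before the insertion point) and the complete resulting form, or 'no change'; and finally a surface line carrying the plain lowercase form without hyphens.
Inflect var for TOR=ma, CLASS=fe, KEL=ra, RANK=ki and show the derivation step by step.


underlying: var-m-b-us-me
1. e -> o, i -> u / B C0 _: fires at position(s) 9: varmbusmo
surface: varmbusmo


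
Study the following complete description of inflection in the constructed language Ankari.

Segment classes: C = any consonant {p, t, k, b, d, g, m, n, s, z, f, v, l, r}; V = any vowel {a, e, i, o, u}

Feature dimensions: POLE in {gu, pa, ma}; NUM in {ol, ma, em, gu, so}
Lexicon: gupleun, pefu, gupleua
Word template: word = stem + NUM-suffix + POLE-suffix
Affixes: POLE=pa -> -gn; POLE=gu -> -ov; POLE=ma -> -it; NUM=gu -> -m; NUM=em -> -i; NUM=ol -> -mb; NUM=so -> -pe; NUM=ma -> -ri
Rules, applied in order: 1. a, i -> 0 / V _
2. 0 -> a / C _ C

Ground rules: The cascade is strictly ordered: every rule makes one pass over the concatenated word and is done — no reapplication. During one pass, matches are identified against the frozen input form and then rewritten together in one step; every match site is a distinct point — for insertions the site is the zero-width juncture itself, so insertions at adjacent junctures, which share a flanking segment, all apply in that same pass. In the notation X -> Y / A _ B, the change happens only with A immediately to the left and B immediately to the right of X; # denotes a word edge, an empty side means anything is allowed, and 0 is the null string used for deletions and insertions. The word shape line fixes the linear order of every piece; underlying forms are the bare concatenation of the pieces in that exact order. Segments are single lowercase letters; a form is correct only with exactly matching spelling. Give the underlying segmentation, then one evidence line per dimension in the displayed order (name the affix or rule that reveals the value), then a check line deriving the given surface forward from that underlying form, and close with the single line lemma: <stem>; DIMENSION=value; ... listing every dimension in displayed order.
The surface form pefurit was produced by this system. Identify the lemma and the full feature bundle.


underlying: pefu-ri-it
POLE=ma - signalled by the affix -it
NUM=ma - signalled by the affix -ri
check: pefuriit -> pefurit -> pefurit
lemma: pefu; POLE=ma; NUM=ma


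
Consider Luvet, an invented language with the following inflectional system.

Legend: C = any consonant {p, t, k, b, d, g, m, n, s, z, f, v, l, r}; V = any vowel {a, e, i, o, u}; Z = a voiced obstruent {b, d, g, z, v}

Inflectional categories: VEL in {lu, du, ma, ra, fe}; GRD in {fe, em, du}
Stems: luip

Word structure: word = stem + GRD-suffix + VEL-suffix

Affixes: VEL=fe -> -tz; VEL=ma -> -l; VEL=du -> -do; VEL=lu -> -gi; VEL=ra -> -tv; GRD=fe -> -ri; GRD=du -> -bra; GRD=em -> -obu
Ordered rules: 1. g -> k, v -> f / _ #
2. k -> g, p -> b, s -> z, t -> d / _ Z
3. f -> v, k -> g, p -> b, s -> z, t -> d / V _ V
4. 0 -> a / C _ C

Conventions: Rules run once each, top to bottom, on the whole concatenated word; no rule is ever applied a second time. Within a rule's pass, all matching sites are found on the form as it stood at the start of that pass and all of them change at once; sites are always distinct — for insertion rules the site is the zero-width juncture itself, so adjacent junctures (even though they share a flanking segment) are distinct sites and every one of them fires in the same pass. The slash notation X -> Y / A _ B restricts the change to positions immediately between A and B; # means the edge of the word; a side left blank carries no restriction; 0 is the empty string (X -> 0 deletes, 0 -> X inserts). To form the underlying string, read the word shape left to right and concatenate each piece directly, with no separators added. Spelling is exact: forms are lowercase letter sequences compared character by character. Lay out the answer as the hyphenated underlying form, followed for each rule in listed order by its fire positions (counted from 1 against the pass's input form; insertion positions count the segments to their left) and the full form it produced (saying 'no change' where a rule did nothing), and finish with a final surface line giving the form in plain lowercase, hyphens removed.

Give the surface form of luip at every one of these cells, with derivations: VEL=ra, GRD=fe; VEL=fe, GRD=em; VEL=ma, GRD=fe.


cell VEL=ra, GRD=fe:
underlying: luip-ri-tv
1. g -> k, v -> f / _ #: fires at position(s) 8: luipritf
2. k -> g, p -> b, s -> z, t -> d / _ Z: no change
3. f -> v, k -> g, p -> b, s -> z, t -> d / V _ V: no change
4. 0 -> a / C _ C: inserts after position(s) 4, 7: luiparitaf
surface: luiparitaf

cell VEL=fe, GRD=em:
underlying: luip-obu-tz
1. g -> k, v -> f / _ #: no change
2. k -> g, p -> b, s -> z, t -> d / _ Z: fires at position(s) 8: luipobudz
3. f -> v, k -> g, p -> b, s -> z, t -> d / V _ V: fires at position(s) 4: luibobudz
4. 0 -> a / C _ C: inserts after position(s) 8: luibobudaz
surface: luibobudaz

cell VEL=ma, GRD=fe:
underlying: luip-ri-l
1. g -> k, v -> f / _ #: no change
2. k -> g, p -> b, s -> z, t -> d / _ Z: no change
3. f -> v, k -> g, p -> b, s -> z, t -> d / V _ V: no change
4. 0 -> a / C _ C: inserts after position(s) 4: luiparil
surface: luiparil


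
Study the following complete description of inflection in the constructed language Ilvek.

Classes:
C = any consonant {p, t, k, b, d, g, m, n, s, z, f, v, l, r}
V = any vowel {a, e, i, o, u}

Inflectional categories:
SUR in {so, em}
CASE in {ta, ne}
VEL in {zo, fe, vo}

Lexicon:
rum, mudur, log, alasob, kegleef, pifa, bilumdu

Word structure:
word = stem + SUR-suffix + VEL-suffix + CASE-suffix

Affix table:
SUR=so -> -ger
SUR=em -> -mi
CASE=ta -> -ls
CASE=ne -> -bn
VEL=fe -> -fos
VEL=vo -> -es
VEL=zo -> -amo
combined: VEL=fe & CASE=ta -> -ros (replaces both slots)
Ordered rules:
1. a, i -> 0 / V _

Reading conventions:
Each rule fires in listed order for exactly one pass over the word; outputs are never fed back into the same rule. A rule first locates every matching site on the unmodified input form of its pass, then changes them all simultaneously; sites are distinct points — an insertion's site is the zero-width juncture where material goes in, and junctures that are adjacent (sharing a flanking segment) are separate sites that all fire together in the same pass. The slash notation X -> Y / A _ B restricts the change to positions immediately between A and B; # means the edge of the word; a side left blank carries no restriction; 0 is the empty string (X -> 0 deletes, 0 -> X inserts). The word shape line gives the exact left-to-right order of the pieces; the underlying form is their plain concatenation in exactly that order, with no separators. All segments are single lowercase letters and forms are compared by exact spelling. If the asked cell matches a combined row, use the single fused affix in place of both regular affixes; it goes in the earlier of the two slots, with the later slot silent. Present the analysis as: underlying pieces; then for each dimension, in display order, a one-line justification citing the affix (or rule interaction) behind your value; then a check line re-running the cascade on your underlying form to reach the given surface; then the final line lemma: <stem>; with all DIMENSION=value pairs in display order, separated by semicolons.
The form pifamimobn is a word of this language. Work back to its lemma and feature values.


underlying: pifa-mi-amo-bn
SUR=em - signalled by the affix -mi
CASE=ne - signalled by the affix -bn
VEL=zo - signalled by the affix -amo
check: pifamiamobn -> pifamimobn
lemma: pifa; SUR=em; CASE=ne; VEL=zo


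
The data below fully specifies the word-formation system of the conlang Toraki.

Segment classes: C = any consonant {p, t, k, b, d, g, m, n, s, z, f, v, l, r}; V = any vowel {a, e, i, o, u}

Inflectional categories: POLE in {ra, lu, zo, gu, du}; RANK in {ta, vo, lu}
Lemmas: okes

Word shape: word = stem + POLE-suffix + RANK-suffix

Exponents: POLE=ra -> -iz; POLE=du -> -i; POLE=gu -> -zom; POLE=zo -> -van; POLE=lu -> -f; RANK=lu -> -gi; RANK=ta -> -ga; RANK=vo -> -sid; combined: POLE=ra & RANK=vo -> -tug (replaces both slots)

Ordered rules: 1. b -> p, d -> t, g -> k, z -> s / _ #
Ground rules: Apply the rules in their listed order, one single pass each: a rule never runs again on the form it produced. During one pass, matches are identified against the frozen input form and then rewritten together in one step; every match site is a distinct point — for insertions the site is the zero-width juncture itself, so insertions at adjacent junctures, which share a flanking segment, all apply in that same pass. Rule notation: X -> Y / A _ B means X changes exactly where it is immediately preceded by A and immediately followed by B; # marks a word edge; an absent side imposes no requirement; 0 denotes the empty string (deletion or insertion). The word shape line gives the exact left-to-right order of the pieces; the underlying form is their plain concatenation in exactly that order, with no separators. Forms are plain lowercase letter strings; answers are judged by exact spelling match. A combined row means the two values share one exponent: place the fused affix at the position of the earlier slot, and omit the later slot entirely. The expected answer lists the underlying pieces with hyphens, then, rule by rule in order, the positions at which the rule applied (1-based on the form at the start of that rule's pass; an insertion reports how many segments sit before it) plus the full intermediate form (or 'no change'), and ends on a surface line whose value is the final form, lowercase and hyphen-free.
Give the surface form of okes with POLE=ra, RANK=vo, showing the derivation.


underlying: okes-tug
1. b -> p, d -> t, g -> k, z -> s / _ #: fires at position(s) 7: okestuk
surface: okestuk


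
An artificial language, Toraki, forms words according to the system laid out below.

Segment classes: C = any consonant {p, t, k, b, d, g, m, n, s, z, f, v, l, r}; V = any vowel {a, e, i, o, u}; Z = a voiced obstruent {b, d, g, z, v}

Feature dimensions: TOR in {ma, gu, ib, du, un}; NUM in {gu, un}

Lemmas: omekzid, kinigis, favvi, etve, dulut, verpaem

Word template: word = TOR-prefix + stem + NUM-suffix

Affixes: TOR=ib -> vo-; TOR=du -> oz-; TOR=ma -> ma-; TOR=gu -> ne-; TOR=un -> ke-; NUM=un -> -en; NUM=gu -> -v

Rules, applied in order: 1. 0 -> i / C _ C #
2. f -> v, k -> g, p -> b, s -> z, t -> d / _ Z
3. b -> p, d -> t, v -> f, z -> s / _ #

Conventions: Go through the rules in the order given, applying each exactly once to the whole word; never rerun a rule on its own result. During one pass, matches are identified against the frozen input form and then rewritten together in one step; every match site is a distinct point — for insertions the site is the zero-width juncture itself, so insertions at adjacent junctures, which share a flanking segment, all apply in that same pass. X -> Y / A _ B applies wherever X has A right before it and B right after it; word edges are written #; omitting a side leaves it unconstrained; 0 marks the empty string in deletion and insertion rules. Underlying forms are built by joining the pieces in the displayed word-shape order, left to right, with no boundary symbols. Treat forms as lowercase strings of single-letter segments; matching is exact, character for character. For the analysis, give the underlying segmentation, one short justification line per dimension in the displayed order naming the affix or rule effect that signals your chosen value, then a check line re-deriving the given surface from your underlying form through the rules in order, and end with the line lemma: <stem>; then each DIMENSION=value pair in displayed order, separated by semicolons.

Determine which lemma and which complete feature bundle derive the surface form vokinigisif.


underlying: vo-kinigis-v
TOR=ib - signalled by the affix vo-
NUM=gu - signalled by the affix -v
check: vokinigisv -> vokinigisiv -> vokinigisiv -> vokinigisif
lemma: kinigis; TOR=ib; NUM=gu


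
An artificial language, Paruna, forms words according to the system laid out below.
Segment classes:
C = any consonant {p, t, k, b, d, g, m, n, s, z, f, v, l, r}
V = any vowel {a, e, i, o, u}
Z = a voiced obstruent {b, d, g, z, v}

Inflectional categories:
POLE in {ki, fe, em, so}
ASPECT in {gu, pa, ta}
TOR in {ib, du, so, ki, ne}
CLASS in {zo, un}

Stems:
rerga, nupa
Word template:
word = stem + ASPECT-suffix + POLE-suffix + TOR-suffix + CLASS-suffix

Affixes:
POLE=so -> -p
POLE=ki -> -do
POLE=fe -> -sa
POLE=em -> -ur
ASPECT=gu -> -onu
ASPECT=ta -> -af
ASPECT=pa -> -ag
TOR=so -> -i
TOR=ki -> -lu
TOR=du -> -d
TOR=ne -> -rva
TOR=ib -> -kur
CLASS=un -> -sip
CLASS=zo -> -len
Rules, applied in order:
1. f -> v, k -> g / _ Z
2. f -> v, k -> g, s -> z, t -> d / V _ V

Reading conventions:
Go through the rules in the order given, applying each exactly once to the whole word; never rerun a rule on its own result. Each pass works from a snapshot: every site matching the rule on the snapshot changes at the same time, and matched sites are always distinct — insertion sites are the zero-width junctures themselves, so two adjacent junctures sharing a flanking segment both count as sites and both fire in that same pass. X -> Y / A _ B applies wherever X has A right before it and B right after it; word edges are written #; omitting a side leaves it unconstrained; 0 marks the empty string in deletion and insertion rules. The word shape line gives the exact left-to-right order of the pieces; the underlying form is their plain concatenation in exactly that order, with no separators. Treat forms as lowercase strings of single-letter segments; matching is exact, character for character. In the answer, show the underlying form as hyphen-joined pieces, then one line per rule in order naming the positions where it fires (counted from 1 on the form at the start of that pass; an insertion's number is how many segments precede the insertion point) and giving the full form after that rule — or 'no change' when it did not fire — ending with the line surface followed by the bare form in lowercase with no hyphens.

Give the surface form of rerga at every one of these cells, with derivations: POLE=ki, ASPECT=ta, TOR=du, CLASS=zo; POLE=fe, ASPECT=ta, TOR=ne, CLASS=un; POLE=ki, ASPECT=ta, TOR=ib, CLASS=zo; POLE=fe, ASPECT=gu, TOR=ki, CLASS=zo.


cell POLE=ki, ASPECT=ta, TOR=du, CLASS=zo:
underlying: rerga-af-do-d-len
1. f -> v, k -> g / _ Z: fires at position(s) 7: rergaavdodlen
2. f -> v, k -> g, s -> z, t -> d / V _ V: no change
surface: rergaavdodlen

cell POLE=fe, ASPECT=ta, TOR=ne, CLASS=un:
underlying: rerga-af-sa-rva-sip
1. f -> v, k -> g / _ Z: no change
2. f -> v, k -> g, s -> z, t -> d / V _ V: fires at position(s) 13: rergaafsarvazip
surface: rergaafsarvazip

cell POLE=ki, ASPECT=ta, TOR=ib, CLASS=zo:
underlying: rerga-af-do-kur-len
1. f -> v, k -> g / _ Z: fires at position(s) 7: rergaavdokurlen
2. f -> v, k -> g, s -> z, t -> d / V _ V: fires at position(s) 10: rergaavdogurlen
surface: rergaavdogurlen

cell POLE=fe, ASPECT=gu, TOR=ki, CLASS=zo:
underlying: rerga-onu-sa-lu-len
1. f -> v, k -> g / _ Z: no change
2. f -> v, k -> g, s -> z, t -> d / V _ V: fires at position(s) 9: rergaonuzalulen
surface: rergaonuzalulen


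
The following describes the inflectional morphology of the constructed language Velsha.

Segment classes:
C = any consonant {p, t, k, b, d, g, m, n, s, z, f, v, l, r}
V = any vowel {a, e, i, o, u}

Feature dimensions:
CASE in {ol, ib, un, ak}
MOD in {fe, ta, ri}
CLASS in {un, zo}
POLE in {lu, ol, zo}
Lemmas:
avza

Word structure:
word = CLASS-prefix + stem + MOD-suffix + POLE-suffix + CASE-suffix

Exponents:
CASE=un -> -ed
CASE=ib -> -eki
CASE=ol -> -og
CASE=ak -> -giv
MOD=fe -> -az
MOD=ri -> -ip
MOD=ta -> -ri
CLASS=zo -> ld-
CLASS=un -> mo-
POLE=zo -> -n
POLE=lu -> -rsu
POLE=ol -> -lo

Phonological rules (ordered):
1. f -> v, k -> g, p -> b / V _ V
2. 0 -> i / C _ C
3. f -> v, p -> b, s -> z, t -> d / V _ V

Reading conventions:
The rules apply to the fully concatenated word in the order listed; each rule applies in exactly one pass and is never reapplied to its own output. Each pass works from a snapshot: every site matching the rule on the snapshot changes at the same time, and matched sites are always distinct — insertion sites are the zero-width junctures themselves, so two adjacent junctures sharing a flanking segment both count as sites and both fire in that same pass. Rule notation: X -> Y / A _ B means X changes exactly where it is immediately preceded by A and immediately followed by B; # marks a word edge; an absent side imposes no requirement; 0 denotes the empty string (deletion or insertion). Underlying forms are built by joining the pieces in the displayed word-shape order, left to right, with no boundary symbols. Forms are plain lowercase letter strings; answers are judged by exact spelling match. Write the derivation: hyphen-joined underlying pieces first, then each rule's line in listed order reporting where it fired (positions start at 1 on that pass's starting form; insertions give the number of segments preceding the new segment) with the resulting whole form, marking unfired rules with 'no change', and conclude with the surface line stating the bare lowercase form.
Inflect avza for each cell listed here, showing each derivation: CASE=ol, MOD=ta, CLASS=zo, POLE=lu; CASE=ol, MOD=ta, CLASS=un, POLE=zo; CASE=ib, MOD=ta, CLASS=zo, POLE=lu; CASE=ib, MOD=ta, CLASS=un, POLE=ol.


cell CASE=ol, MOD=ta, CLASS=zo, POLE=lu:
underlying: ld-avza-ri-rsu-og
1. f -> v, k -> g, p -> b / V _ V: no change
2. 0 -> i / C _ C: inserts after position(s) 1, 4, 9: lidavizaririsuog
3. f -> v, p -> b, s -> z, t -> d / V _ V: fires at position(s) 13: lidavizaririzuog
surface: lidavizaririzuog

cell CASE=ol, MOD=ta, CLASS=un, POLE=zo:
underlying: mo-avza-ri-n-og
1. f -> v, k -> g, p -> b / V _ V: no change
2. 0 -> i / C _ C: inserts after position(s) 4: moavizarinog
3. f -> v, p -> b, s -> z, t -> d / V _ V: no change
surface: moavizarinog

cell CASE=ib, MOD=ta, CLASS=zo, POLE=lu:
underlying: ld-avza-ri-rsu-eki
1. f -> v, k -> g, p -> b / V _ V: fires at position(s) 13: ldavzarirsuegi
2. 0 -> i / C _ C: inserts after position(s) 1, 4, 9: lidavizaririsuegi
3. f -> v, p -> b, s -> z, t -> d / V _ V: fires at position(s) 13: lidavizaririzuegi
surface: lidavizaririzuegi

cell CASE=ib, MOD=ta, CLASS=un, POLE=ol:
underlying: mo-avza-ri-lo-eki
1. f -> v, k -> g, p -> b / V _ V: fires at position(s) 12: moavzariloegi
2. 0 -> i / C _ C: inserts after position(s) 4: moavizariloegi
3. f -> v, p -> b, s -> z, t -> d / V _ V: no change
surface: moavizariloegi


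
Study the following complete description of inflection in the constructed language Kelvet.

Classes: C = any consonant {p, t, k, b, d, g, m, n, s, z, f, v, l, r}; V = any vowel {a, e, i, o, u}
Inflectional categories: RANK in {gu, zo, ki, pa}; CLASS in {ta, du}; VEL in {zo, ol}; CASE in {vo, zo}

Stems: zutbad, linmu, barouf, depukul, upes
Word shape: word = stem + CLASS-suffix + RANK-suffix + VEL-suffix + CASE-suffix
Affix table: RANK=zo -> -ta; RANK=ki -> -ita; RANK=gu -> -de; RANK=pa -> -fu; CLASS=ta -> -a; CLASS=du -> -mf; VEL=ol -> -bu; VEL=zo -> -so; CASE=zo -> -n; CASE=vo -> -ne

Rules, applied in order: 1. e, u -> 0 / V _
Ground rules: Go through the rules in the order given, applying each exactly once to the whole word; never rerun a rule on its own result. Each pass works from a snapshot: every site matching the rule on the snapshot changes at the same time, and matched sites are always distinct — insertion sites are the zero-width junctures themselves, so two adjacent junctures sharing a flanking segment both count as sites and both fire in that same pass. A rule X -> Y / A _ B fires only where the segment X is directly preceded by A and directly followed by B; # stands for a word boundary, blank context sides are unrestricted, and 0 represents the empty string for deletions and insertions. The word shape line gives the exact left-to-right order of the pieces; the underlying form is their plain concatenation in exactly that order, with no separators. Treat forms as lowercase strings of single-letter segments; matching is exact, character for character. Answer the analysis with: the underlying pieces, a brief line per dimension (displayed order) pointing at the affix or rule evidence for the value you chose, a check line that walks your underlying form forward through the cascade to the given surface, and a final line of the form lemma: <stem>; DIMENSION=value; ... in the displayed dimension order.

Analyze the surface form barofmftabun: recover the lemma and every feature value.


underlying: barouf-mf-ta-bu-n
RANK=zo - signalled by the affix -ta
CLASS=du - signalled by the affix -mf
VEL=ol - signalled by the affix -bu
CASE=zo - signalled by the affix -n
check: baroufmftabun -> barofmftabun
lemma: barouf; RANK=zo; CLASS=du; VEL=ol; CASE=zo
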